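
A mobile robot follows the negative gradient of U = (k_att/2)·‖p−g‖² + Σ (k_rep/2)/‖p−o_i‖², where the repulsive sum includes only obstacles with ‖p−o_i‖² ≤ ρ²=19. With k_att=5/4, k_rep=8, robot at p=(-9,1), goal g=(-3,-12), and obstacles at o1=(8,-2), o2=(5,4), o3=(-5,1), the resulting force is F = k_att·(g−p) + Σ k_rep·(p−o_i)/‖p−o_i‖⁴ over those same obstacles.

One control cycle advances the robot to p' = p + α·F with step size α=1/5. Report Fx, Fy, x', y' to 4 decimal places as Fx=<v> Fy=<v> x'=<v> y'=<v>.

Fx=7.3750 Fy=-16.2500 x'=-7.5250 y'=-2.2500

F_att = 5/4·(g−p) = 5/4·(6,-13) = (7.5000,-16.2500)
o1: d²=298 > ρ²=19 → inactive
o2: d²=205 > ρ²=19 → inactive
o3: d²=16 ≤ ρ²=19; F_rep = 8·(-4,0)/16² = (-0.1250,0.0000)
F = F_att + ΣF_rep = (7.3750,-16.2500)
p' = p + 1/5·F = (-7.5250,-2.2500)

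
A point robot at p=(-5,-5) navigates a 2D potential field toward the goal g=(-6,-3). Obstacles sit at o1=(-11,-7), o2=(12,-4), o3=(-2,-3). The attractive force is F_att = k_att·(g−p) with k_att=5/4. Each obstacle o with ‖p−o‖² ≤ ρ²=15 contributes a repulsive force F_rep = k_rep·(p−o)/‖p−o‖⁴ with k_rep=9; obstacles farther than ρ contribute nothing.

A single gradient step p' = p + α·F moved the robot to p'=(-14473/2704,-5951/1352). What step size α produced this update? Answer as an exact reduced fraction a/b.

F_att = 5/4·(g−p) = 5/4·(-1,2) = (-1.2500,2.5000)
o1: d²=40 > ρ²=15 → inactive
o2: d²=290 > ρ²=15 → inactive
o3: d²=13 ≤ ρ²=15; F_rep = 9·(-3,-2)/13² = (-0.1598,-0.1065)
F = F_att + ΣF_rep = (-1.4098,2.3935)
Δp = p'−p = (-0.3524,0.5984); α = Δx/Fx = (-953/2704) / (-953/676) = 1/4
check: Δy/Fy = (809/1352) / (809/338) = 1/4 ✓

α = 1/4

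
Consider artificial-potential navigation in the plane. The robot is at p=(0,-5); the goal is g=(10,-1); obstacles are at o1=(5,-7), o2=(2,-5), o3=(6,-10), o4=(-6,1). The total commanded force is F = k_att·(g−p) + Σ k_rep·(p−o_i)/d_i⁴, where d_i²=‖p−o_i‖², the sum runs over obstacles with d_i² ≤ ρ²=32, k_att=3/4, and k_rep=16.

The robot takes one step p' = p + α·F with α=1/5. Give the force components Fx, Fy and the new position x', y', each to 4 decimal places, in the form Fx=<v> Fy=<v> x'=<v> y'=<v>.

F_att = 3/4·(g−p) = 3/4·(10,4) = (7.5000,3.0000)
o1: d²=29 ≤ ρ²=32; F_rep = 16·(-5,2)/29² = (-0.0951,0.0380)
o2: d²=4 ≤ ρ²=32; F_rep = 16·(-2,0)/4² = (-2.0000,0.0000)
o3: d²=61 > ρ²=32 → inactive
o4: d²=72 > ρ²=32 → inactive
F = F_att + ΣF_rep = (5.4049,3.0380)
p' = p + 1/5·F = (1.0810,-4.3924)

Fx=5.4049 Fy=3.0380 x'=1.0810 y'=-4.3924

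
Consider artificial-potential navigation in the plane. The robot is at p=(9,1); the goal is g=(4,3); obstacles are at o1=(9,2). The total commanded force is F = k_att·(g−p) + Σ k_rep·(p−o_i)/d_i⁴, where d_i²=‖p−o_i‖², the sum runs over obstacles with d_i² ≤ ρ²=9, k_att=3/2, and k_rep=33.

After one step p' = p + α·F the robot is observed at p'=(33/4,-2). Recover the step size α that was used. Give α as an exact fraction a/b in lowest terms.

α = 1/10

F_att = 3/2·(g−p) = 3/2·(-5,2) = (-7.5000,3.0000)
o1: d²=1 ≤ ρ²=9; F_rep = 33·(0,-1)/1² = (0.0000,-33.0000)
F = F_att + ΣF_rep = (-7.5000,-30.0000)
Δp = p'−p = (-0.7500,-3.0000); α = Δx/Fx = (-3/4) / (-15/2) = 1/10
check: Δy/Fy = (-3) / (-30) = 1/10 ✓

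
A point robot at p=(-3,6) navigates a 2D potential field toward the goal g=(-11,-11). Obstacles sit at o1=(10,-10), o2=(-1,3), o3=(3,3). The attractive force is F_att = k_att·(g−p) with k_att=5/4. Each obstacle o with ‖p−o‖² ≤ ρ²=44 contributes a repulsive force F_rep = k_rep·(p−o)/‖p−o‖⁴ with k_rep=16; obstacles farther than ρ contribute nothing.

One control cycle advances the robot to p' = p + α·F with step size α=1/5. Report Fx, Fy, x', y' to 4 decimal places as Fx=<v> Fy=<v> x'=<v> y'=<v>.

F_att = 5/4·(g−p) = 5/4·(-8,-17) = (-10.0000,-21.2500)
o1: d²=425 > ρ²=44 → inactive
o2: d²=13 ≤ ρ²=44; F_rep = 16·(-2,3)/13² = (-0.1893,0.2840)
o3: d²=45 > ρ²=44 → inactive
F = F_att + ΣF_rep = (-10.1893,-20.9660)
p' = p + 1/5·F = (-5.0379,1.8068)

Fx=-10.1893 Fy=-20.9660 x'=-5.0379 y'=1.8068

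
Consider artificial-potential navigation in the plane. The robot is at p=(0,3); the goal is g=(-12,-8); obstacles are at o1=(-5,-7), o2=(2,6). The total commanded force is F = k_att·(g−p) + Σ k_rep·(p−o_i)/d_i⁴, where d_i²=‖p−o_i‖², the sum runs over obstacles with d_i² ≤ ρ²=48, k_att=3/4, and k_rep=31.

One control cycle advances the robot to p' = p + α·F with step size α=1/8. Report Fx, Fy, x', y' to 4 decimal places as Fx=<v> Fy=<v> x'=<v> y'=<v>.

F_att = 3/4·(g−p) = 3/4·(-12,-11) = (-9.0000,-8.2500)
o1: d²=125 > ρ²=48 → inactive
o2: d²=13 ≤ ρ²=48; F_rep = 31·(-2,-3)/13² = (-0.3669,-0.5503)
F = F_att + ΣF_rep = (-9.3669,-8.8003)
p' = p + 1/8·F = (-1.1709,1.9000)

Fx=-9.3669 Fy=-8.8003 x'=-1.1709 y'=1.9000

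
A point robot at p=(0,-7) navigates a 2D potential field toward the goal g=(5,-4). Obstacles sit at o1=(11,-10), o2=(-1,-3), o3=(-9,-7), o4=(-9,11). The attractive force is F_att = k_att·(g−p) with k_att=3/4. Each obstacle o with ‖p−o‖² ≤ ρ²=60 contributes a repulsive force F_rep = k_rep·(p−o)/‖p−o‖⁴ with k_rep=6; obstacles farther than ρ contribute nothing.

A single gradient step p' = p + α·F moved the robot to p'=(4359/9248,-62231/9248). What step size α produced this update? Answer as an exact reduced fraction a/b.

F_att = 3/4·(g−p) = 3/4·(5,3) = (3.7500,2.2500)
o1: d²=130 > ρ²=60 → inactive
o2: d²=17 ≤ ρ²=60; F_rep = 6·(1,-4)/17² = (0.0208,-0.0830)
o3: d²=81 > ρ²=60 → inactive
o4: d²=405 > ρ²=60 → inactive
F = F_att + ΣF_rep = (3.7708,2.1670)
Δp = p'−p = (0.4713,0.2709); α = Δx/Fx = (4359/9248) / (4359/1156) = 1/8
check: Δy/Fy = (2505/9248) / (2505/1156) = 1/8 ✓

α = 1/8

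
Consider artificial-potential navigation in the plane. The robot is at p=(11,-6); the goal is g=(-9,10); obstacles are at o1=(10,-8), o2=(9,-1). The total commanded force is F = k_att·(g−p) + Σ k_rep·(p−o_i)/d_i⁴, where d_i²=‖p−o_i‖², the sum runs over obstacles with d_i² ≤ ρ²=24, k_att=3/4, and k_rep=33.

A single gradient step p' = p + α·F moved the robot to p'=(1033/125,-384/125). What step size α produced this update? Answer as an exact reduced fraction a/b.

α = 1/5

F_att = 3/4·(g−p) = 3/4·(-20,16) = (-15.0000,12.0000)
o1: d²=5 ≤ ρ²=24; F_rep = 33·(1,2)/5² = (1.3200,2.6400)
o2: d²=29 > ρ²=24 → inactive
F = F_att + ΣF_rep = (-13.6800,14.6400)
Δp = p'−p = (-2.7360,2.9280); α = Δx/Fx = (-342/125) / (-342/25) = 1/5
check: Δy/Fy = (366/125) / (366/25) = 1/5 ✓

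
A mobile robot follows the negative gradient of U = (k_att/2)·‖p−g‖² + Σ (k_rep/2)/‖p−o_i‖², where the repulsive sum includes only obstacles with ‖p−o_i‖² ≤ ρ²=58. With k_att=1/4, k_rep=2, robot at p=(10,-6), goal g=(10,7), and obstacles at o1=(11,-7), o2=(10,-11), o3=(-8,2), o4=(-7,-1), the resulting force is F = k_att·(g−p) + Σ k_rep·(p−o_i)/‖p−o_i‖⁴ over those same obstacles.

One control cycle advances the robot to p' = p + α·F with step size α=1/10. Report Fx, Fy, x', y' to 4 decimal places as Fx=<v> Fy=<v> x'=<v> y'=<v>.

Fx=-0.5000 Fy=3.7660 x'=9.9500 y'=-5.6234

F_att = 1/4·(g−p) = 1/4·(0,13) = (0.0000,3.2500)
o1: d²=2 ≤ ρ²=58; F_rep = 2·(-1,1)/2² = (-0.5000,0.5000)
o2: d²=25 ≤ ρ²=58; F_rep = 2·(0,5)/25² = (0.0000,0.0160)
o3: d²=388 > ρ²=58 → inactive
o4: d²=314 > ρ²=58 → inactive
F = F_att + ΣF_rep = (-0.5000,3.7660)
p' = p + 1/10·F = (9.9500,-5.6234)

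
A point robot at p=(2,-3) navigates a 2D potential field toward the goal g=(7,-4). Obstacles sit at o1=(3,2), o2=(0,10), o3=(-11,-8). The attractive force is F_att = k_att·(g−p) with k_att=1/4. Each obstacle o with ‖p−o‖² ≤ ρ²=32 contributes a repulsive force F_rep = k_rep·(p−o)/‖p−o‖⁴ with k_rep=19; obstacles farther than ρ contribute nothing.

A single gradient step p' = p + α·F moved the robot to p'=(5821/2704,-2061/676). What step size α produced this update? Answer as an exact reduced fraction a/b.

α = 1/8

F_att = 1/4·(g−p) = 1/4·(5,-1) = (1.2500,-0.2500)
o1: d²=26 ≤ ρ²=32; F_rep = 19·(-1,-5)/26² = (-0.0281,-0.1405)
o2: d²=173 > ρ²=32 → inactive
o3: d²=194 > ρ²=32 → inactive
F = F_att + ΣF_rep = (1.2219,-0.3905)
Δp = p'−p = (0.1527,-0.0488); α = Δx/Fx = (413/2704) / (413/338) = 1/8
check: Δy/Fy = (-33/676) / (-66/169) = 1/8 ✓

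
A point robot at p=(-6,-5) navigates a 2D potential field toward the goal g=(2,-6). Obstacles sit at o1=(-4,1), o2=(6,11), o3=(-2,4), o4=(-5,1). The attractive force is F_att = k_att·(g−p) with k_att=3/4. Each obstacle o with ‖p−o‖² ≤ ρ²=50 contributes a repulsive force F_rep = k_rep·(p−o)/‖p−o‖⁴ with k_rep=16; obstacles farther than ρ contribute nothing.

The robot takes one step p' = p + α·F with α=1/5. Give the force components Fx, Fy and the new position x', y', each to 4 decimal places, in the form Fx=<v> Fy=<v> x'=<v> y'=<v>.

F_att = 3/4·(g−p) = 3/4·(8,-1) = (6.0000,-0.7500)
o1: d²=40 ≤ ρ²=50; F_rep = 16·(-2,-6)/40² = (-0.0200,-0.0600)
o2: d²=400 > ρ²=50 → inactive
o3: d²=97 > ρ²=50 → inactive
o4: d²=37 ≤ ρ²=50; F_rep = 16·(-1,-6)/37² = (-0.0117,-0.0701)
F = F_att + ΣF_rep = (5.9683,-0.8801)
p' = p + 1/5·F = (-4.8063,-5.1760)

Fx=5.9683 Fy=-0.8801 x'=-4.8063 y'=-5.1760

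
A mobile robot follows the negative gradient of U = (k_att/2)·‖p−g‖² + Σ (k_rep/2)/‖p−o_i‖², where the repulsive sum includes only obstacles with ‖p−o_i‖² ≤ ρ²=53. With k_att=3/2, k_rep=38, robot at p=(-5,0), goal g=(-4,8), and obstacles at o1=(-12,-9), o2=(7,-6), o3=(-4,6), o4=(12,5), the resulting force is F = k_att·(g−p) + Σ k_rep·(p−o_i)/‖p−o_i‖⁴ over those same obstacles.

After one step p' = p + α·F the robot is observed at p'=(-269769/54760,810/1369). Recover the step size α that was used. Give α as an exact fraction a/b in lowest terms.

α = 1/20

F_att = 3/2·(g−p) = 3/2·(1,8) = (1.5000,12.0000)
o1: d²=130 > ρ²=53 → inactive
o2: d²=180 > ρ²=53 → inactive
o3: d²=37 ≤ ρ²=53; F_rep = 38·(-1,-6)/37² = (-0.0278,-0.1665)
o4: d²=314 > ρ²=53 → inactive
F = F_att + ΣF_rep = (1.4722,11.8335)
Δp = p'−p = (0.0736,0.5917); α = Δx/Fx = (4031/54760) / (4031/2738) = 1/20
check: Δy/Fy = (810/1369) / (16200/1369) = 1/20 ✓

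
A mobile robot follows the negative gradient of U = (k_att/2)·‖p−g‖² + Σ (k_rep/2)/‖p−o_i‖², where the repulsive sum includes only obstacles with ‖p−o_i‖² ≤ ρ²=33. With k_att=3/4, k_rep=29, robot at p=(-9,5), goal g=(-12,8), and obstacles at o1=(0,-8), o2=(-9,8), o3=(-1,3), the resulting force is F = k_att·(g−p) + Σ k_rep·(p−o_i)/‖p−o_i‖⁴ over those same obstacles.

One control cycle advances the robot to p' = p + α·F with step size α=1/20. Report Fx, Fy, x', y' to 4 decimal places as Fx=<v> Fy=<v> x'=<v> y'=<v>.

Fx=-2.2500 Fy=1.1759 x'=-9.1125 y'=5.0588

F_att = 3/4·(g−p) = 3/4·(-3,3) = (-2.2500,2.2500)
o1: d²=250 > ρ²=33 → inactive
o2: d²=9 ≤ ρ²=33; F_rep = 29·(0,-3)/9² = (0.0000,-1.0741)
o3: d²=68 > ρ²=33 → inactive
F = F_att + ΣF_rep = (-2.2500,1.1759)
p' = p + 1/20·F = (-9.1125,5.0588)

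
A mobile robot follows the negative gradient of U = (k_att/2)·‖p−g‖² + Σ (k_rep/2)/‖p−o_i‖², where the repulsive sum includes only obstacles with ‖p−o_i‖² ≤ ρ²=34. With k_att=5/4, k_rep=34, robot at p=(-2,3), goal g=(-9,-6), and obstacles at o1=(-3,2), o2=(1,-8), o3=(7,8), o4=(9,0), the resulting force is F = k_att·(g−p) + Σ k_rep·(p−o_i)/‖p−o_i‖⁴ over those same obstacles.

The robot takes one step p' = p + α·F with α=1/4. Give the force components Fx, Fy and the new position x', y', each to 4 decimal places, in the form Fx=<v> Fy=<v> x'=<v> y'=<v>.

Fx=-0.2500 Fy=-2.7500 x'=-2.0625 y'=2.3125

F_att = 5/4·(g−p) = 5/4·(-7,-9) = (-8.7500,-11.2500)
o1: d²=2 ≤ ρ²=34; F_rep = 34·(1,1)/2² = (8.5000,8.5000)
o2: d²=130 > ρ²=34 → inactive
o3: d²=106 > ρ²=34 → inactive
o4: d²=130 > ρ²=34 → inactive
F = F_att + ΣF_rep = (-0.2500,-2.7500)
p' = p + 1/4·F = (-2.0625,2.3125)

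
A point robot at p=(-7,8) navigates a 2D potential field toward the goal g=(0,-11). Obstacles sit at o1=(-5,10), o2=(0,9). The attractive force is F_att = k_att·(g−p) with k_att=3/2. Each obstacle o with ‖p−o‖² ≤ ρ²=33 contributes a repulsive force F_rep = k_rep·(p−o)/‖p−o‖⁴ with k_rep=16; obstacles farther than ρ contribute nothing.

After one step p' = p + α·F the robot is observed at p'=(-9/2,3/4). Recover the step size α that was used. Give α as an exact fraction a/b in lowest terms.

F_att = 3/2·(g−p) = 3/2·(7,-19) = (10.5000,-28.5000)
o1: d²=8 ≤ ρ²=33; F_rep = 16·(-2,-2)/8² = (-0.5000,-0.5000)
o2: d²=50 > ρ²=33 → inactive
F = F_att + ΣF_rep = (10.0000,-29.0000)
Δp = p'−p = (2.5000,-7.2500); α = Δx/Fx = (5/2) / (10) = 1/4
check: Δy/Fy = (-29/4) / (-29) = 1/4 ✓

α = 1/4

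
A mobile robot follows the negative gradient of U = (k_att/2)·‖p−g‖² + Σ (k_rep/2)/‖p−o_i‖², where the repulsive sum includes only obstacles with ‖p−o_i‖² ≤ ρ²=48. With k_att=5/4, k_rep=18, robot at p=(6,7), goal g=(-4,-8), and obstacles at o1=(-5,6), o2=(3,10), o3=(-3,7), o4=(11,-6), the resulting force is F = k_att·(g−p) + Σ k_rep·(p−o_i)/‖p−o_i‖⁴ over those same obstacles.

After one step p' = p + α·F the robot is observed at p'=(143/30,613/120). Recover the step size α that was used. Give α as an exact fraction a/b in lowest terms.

α = 1/10

F_att = 5/4·(g−p) = 5/4·(-10,-15) = (-12.5000,-18.7500)
o1: d²=122 > ρ²=48 → inactive
o2: d²=18 ≤ ρ²=48; F_rep = 18·(3,-3)/18² = (0.1667,-0.1667)
o3: d²=81 > ρ²=48 → inactive
o4: d²=194 > ρ²=48 → inactive
F = F_att + ΣF_rep = (-12.3333,-18.9167)
Δp = p'−p = (-1.2333,-1.8917); α = Δx/Fx = (-37/30) / (-37/3) = 1/10
check: Δy/Fy = (-227/120) / (-227/12) = 1/10 ✓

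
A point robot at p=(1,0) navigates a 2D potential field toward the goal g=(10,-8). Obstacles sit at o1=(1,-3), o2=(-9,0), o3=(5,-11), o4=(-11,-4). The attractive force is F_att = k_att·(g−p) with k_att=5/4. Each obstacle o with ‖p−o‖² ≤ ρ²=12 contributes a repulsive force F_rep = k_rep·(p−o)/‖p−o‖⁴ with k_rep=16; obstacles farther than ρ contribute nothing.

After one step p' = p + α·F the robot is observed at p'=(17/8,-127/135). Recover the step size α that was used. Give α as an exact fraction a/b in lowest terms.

F_att = 5/4·(g−p) = 5/4·(9,-8) = (11.2500,-10.0000)
o1: d²=9 ≤ ρ²=12; F_rep = 16·(0,3)/9² = (0.0000,0.5926)
o2: d²=100 > ρ²=12 → inactive
o3: d²=137 > ρ²=12 → inactive
o4: d²=160 > ρ²=12 → inactive
F = F_att + ΣF_rep = (11.2500,-9.4074)
Δp = p'−p = (1.1250,-0.9407); α = Δx/Fx = (9/8) / (45/4) = 1/10
check: Δy/Fy = (-127/135) / (-254/27) = 1/10 ✓

α = 1/10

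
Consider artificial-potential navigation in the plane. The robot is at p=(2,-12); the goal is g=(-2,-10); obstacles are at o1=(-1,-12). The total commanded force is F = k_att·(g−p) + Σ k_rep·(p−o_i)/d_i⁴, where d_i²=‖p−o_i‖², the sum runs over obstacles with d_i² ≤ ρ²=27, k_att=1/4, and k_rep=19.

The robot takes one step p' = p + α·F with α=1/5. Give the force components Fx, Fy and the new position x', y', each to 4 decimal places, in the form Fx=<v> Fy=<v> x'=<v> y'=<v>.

F_att = 1/4·(g−p) = 1/4·(-4,2) = (-1.0000,0.5000)
o1: d²=9 ≤ ρ²=27; F_rep = 19·(3,0)/9² = (0.7037,0.0000)
F = F_att + ΣF_rep = (-0.2963,0.5000)
p' = p + 1/5·F = (1.9407,-11.9000)

Fx=-0.2963 Fy=0.5000 x'=1.9407 y'=-11.9000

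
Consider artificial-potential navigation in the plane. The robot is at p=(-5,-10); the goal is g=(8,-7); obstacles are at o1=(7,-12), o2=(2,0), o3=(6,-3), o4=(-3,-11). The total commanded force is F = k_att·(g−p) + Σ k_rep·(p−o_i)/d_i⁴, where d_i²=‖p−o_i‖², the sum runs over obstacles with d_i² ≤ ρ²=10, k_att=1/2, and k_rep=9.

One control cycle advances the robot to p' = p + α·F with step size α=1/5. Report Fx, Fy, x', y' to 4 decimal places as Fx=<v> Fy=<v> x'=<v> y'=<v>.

F_att = 1/2·(g−p) = 1/2·(13,3) = (6.5000,1.5000)
o1: d²=148 > ρ²=10 → inactive
o2: d²=149 > ρ²=10 → inactive
o3: d²=170 > ρ²=10 → inactive
o4: d²=5 ≤ ρ²=10; F_rep = 9·(-2,1)/5² = (-0.7200,0.3600)
F = F_att + ΣF_rep = (5.7800,1.8600)
p' = p + 1/5·F = (-3.8440,-9.6280)

Fx=5.7800 Fy=1.8600 x'=-3.8440 y'=-9.6280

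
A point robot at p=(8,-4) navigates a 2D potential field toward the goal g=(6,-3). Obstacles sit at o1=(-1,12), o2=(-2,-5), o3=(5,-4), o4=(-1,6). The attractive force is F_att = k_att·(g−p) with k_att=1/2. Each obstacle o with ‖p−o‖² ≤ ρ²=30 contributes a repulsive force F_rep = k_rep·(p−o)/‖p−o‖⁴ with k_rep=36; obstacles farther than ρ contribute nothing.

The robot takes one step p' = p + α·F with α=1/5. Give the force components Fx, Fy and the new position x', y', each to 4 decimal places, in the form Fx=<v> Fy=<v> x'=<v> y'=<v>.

F_att = 1/2·(g−p) = 1/2·(-2,1) = (-1.0000,0.5000)
o1: d²=337 > ρ²=30 → inactive
o2: d²=101 > ρ²=30 → inactive
o3: d²=9 ≤ ρ²=30; F_rep = 36·(3,0)/9² = (1.3333,0.0000)
o4: d²=181 > ρ²=30 → inactive
F = F_att + ΣF_rep = (0.3333,0.5000)
p' = p + 1/5·F = (8.0667,-3.9000)

Fx=0.3333 Fy=0.5000 x'=8.0667 y'=-3.9000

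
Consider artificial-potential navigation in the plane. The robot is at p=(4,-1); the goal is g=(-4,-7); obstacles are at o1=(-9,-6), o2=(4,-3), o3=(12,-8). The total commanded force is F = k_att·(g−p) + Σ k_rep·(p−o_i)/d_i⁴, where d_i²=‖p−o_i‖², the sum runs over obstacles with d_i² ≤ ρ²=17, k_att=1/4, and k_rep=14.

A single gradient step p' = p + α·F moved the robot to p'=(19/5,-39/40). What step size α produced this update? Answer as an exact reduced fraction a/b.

α = 1/10

F_att = 1/4·(g−p) = 1/4·(-8,-6) = (-2.0000,-1.5000)
o1: d²=194 > ρ²=17 → inactive
o2: d²=4 ≤ ρ²=17; F_rep = 14·(0,2)/4² = (0.0000,1.7500)
o3: d²=113 > ρ²=17 → inactive
F = F_att + ΣF_rep = (-2.0000,0.2500)
Δp = p'−p = (-0.2000,0.0250); α = Δx/Fx = (-1/5) / (-2) = 1/10
check: Δy/Fy = (1/40) / (1/4) = 1/10 ✓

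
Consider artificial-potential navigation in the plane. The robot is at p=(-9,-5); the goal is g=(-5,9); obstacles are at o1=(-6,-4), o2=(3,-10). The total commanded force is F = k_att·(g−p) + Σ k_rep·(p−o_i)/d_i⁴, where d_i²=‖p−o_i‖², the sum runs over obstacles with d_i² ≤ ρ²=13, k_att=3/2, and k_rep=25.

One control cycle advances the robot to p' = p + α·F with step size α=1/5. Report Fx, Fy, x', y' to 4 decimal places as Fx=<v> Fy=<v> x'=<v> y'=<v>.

F_att = 3/2·(g−p) = 3/2·(4,14) = (6.0000,21.0000)
o1: d²=10 ≤ ρ²=13; F_rep = 25·(-3,-1)/10² = (-0.7500,-0.2500)
o2: d²=169 > ρ²=13 → inactive
F = F_att + ΣF_rep = (5.2500,20.7500)
p' = p + 1/5·F = (-7.9500,-0.8500)

Fx=5.2500 Fy=20.7500 x'=-7.9500 y'=-0.8500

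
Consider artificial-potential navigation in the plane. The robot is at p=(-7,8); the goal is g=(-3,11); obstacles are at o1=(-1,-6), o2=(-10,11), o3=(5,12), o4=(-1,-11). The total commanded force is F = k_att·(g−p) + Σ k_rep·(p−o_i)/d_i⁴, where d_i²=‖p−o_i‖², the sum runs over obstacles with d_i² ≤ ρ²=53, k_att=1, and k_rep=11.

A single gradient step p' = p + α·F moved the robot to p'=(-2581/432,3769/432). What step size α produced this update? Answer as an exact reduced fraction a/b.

F_att = 1·(g−p) = 1·(4,3) = (4.0000,3.0000)
o1: d²=232 > ρ²=53 → inactive
o2: d²=18 ≤ ρ²=53; F_rep = 11·(3,-3)/18² = (0.1019,-0.1019)
o3: d²=160 > ρ²=53 → inactive
o4: d²=397 > ρ²=53 → inactive
F = F_att + ΣF_rep = (4.1019,2.8981)
Δp = p'−p = (1.0255,0.7245); α = Δx/Fx = (443/432) / (443/108) = 1/4
check: Δy/Fy = (313/432) / (313/108) = 1/4 ✓

α = 1/4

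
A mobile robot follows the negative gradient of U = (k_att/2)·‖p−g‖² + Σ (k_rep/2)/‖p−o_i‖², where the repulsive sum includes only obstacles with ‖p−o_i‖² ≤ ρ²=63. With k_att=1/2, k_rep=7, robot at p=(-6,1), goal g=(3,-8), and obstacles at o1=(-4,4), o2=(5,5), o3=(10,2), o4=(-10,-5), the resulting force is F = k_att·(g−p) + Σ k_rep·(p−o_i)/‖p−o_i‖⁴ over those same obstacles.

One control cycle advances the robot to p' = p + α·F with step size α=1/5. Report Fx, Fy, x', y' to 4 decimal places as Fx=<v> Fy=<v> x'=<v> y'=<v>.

F_att = 1/2·(g−p) = 1/2·(9,-9) = (4.5000,-4.5000)
o1: d²=13 ≤ ρ²=63; F_rep = 7·(-2,-3)/13² = (-0.0828,-0.1243)
o2: d²=137 > ρ²=63 → inactive
o3: d²=257 > ρ²=63 → inactive
o4: d²=52 ≤ ρ²=63; F_rep = 7·(4,6)/52² = (0.0104,0.0155)
F = F_att + ΣF_rep = (4.4275,-4.6087)
p' = p + 1/5·F = (-5.1145,0.0783)

Fx=4.4275 Fy=-4.6087 x'=-5.1145 y'=0.0783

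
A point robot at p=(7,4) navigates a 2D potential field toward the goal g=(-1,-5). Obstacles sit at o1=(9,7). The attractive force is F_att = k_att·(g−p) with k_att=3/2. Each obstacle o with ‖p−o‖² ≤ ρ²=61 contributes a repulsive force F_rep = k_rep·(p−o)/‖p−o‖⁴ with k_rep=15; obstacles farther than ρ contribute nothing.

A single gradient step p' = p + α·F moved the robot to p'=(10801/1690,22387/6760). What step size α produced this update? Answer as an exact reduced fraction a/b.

F_att = 3/2·(g−p) = 3/2·(-8,-9) = (-12.0000,-13.5000)
o1: d²=13 ≤ ρ²=61; F_rep = 15·(-2,-3)/13² = (-0.1775,-0.2663)
F = F_att + ΣF_rep = (-12.1775,-13.7663)
Δp = p'−p = (-0.6089,-0.6883); α = Δx/Fx = (-1029/1690) / (-2058/169) = 1/20
check: Δy/Fy = (-4653/6760) / (-4653/338) = 1/20 ✓

α = 1/20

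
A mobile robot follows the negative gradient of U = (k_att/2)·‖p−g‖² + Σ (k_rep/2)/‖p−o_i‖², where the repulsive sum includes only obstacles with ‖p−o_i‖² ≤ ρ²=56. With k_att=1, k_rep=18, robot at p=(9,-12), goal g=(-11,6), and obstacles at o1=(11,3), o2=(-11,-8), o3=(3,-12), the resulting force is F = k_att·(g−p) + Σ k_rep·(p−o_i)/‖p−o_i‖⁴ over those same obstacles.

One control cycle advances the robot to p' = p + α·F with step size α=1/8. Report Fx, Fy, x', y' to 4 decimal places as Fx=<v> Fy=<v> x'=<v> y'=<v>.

Fx=-19.9167 Fy=18.0000 x'=6.5104 y'=-9.7500

F_att = 1·(g−p) = 1·(-20,18) = (-20.0000,18.0000)
o1: d²=229 > ρ²=56 → inactive
o2: d²=416 > ρ²=56 → inactive
o3: d²=36 ≤ ρ²=56; F_rep = 18·(6,0)/36² = (0.0833,0.0000)
F = F_att + ΣF_rep = (-19.9167,18.0000)
p' = p + 1/8·F = (6.5104,-9.7500)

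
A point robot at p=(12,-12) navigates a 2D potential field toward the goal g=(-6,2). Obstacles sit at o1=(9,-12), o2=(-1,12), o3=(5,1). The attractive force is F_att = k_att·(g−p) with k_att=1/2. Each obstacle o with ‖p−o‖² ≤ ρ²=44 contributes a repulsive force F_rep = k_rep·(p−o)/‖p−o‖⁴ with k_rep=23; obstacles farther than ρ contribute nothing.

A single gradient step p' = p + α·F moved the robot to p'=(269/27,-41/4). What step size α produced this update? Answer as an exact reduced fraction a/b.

α = 1/4

F_att = 1/2·(g−p) = 1/2·(-18,14) = (-9.0000,7.0000)
o1: d²=9 ≤ ρ²=44; F_rep = 23·(3,0)/9² = (0.8519,0.0000)
o2: d²=745 > ρ²=44 → inactive
o3: d²=218 > ρ²=44 → inactive
F = F_att + ΣF_rep = (-8.1481,7.0000)
Δp = p'−p = (-2.0370,1.7500); α = Δx/Fx = (-55/27) / (-220/27) = 1/4
check: Δy/Fy = (7/4) / (7) = 1/4 ✓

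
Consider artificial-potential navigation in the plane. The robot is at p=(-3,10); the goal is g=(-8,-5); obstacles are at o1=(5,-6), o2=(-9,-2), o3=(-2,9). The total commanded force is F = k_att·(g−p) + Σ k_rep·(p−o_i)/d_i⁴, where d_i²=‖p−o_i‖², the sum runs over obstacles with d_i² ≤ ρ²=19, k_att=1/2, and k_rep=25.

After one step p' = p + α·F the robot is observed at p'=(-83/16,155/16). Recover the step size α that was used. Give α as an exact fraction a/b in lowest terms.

α = 1/4

F_att = 1/2·(g−p) = 1/2·(-5,-15) = (-2.5000,-7.5000)
o1: d²=320 > ρ²=19 → inactive
o2: d²=180 > ρ²=19 → inactive
o3: d²=2 ≤ ρ²=19; F_rep = 25·(-1,1)/2² = (-6.2500,6.2500)
F = F_att + ΣF_rep = (-8.7500,-1.2500)
Δp = p'−p = (-2.1875,-0.3125); α = Δx/Fx = (-35/16) / (-35/4) = 1/4
check: Δy/Fy = (-5/16) / (-5/4) = 1/4 ✓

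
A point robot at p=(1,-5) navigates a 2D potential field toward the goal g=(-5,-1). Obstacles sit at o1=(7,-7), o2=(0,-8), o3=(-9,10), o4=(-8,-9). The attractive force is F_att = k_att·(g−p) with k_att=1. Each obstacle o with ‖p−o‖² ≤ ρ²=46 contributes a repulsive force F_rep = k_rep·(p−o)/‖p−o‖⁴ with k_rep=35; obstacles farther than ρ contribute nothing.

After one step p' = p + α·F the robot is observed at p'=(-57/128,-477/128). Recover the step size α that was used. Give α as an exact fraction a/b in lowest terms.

α = 1/4

F_att = 1·(g−p) = 1·(-6,4) = (-6.0000,4.0000)
o1: d²=40 ≤ ρ²=46; F_rep = 35·(-6,2)/40² = (-0.1313,0.0437)
o2: d²=10 ≤ ρ²=46; F_rep = 35·(1,3)/10² = (0.3500,1.0500)
o3: d²=325 > ρ²=46 → inactive
o4: d²=97 > ρ²=46 → inactive
F = F_att + ΣF_rep = (-5.7812,5.0938)
Δp = p'−p = (-1.4453,1.2734); α = Δx/Fx = (-185/128) / (-185/32) = 1/4
check: Δy/Fy = (163/128) / (163/32) = 1/4 ✓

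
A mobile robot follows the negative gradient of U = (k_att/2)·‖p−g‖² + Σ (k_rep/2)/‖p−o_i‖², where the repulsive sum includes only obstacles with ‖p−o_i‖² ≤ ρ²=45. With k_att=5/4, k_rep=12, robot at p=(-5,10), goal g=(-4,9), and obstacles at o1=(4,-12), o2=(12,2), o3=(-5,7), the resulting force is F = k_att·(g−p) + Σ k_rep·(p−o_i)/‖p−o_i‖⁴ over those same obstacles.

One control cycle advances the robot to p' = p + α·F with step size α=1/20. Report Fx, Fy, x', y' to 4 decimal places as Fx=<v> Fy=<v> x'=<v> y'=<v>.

Fx=1.2500 Fy=-0.8056 x'=-4.9375 y'=9.9597

F_att = 5/4·(g−p) = 5/4·(1,-1) = (1.2500,-1.2500)
o1: d²=565 > ρ²=45 → inactive
o2: d²=353 > ρ²=45 → inactive
o3: d²=9 ≤ ρ²=45; F_rep = 12·(0,3)/9² = (0.0000,0.4444)
F = F_att + ΣF_rep = (1.2500,-0.8056)
p' = p + 1/20·F = (-4.9375,9.9597)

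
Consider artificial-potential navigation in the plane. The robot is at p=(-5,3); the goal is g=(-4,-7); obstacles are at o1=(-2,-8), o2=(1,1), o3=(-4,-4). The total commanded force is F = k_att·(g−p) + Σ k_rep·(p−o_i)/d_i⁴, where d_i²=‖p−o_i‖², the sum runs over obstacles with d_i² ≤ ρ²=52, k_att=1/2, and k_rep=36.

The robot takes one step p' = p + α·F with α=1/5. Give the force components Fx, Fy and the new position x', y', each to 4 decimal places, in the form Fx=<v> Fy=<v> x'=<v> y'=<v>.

Fx=0.3506 Fy=-4.8542 x'=-4.9299 y'=2.0292

F_att = 1/2·(g−p) = 1/2·(1,-10) = (0.5000,-5.0000)
o1: d²=130 > ρ²=52 → inactive
o2: d²=40 ≤ ρ²=52; F_rep = 36·(-6,2)/40² = (-0.1350,0.0450)
o3: d²=50 ≤ ρ²=52; F_rep = 36·(-1,7)/50² = (-0.0144,0.1008)
F = F_att + ΣF_rep = (0.3506,-4.8542)
p' = p + 1/5·F = (-4.9299,2.0292)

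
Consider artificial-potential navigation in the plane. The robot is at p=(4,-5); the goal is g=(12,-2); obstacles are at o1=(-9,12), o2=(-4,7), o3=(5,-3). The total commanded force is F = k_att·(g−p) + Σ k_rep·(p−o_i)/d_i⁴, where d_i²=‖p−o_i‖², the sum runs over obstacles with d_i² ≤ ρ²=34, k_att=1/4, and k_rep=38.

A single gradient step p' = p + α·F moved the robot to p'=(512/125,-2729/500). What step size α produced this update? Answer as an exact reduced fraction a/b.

α = 1/5

F_att = 1/4·(g−p) = 1/4·(8,3) = (2.0000,0.7500)
o1: d²=458 > ρ²=34 → inactive
o2: d²=208 > ρ²=34 → inactive
o3: d²=5 ≤ ρ²=34; F_rep = 38·(-1,-2)/5² = (-1.5200,-3.0400)
F = F_att + ΣF_rep = (0.4800,-2.2900)
Δp = p'−p = (0.0960,-0.4580); α = Δx/Fx = (12/125) / (12/25) = 1/5
check: Δy/Fy = (-229/500) / (-229/100) = 1/5 ✓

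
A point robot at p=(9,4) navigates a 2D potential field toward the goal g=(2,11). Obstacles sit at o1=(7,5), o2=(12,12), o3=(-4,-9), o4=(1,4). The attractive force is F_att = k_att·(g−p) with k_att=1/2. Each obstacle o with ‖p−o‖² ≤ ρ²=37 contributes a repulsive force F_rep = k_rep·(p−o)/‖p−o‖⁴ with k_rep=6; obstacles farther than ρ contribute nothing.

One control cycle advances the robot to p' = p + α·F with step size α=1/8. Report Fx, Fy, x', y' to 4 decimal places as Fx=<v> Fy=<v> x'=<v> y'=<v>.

F_att = 1/2·(g−p) = 1/2·(-7,7) = (-3.5000,3.5000)
o1: d²=5 ≤ ρ²=37; F_rep = 6·(2,-1)/5² = (0.4800,-0.2400)
o2: d²=73 > ρ²=37 → inactive
o3: d²=338 > ρ²=37 → inactive
o4: d²=64 > ρ²=37 → inactive
F = F_att + ΣF_rep = (-3.0200,3.2600)
p' = p + 1/8·F = (8.6225,4.4075)

Fx=-3.0200 Fy=3.2600 x'=8.6225 y'=4.4075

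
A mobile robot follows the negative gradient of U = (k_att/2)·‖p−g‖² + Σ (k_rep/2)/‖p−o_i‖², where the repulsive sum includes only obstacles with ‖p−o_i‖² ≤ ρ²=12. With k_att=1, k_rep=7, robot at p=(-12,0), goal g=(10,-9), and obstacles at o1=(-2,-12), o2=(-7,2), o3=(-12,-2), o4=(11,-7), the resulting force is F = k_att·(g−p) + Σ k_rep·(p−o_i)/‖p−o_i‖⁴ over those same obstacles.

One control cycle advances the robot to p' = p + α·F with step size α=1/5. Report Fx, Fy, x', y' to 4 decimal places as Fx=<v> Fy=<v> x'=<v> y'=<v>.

F_att = 1·(g−p) = 1·(22,-9) = (22.0000,-9.0000)
o1: d²=244 > ρ²=12 → inactive
o2: d²=29 > ρ²=12 → inactive
o3: d²=4 ≤ ρ²=12; F_rep = 7·(0,2)/4² = (0.0000,0.8750)
o4: d²=578 > ρ²=12 → inactive
F = F_att + ΣF_rep = (22.0000,-8.1250)
p' = p + 1/5·F = (-7.6000,-1.6250)

Fx=22.0000 Fy=-8.1250 x'=-7.6000 y'=-1.6250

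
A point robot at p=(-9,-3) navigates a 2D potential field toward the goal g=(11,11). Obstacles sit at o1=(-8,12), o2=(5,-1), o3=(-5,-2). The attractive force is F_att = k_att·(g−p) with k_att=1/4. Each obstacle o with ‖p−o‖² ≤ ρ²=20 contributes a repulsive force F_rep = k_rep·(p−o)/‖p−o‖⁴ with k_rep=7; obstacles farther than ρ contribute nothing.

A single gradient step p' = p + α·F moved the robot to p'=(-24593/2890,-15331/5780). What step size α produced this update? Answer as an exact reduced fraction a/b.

α = 1/10

F_att = 1/4·(g−p) = 1/4·(20,14) = (5.0000,3.5000)
o1: d²=226 > ρ²=20 → inactive
o2: d²=200 > ρ²=20 → inactive
o3: d²=17 ≤ ρ²=20; F_rep = 7·(-4,-1)/17² = (-0.0969,-0.0242)
F = F_att + ΣF_rep = (4.9031,3.4758)
Δp = p'−p = (0.4903,0.3476); α = Δx/Fx = (1417/2890) / (1417/289) = 1/10
check: Δy/Fy = (2009/5780) / (2009/578) = 1/10 ✓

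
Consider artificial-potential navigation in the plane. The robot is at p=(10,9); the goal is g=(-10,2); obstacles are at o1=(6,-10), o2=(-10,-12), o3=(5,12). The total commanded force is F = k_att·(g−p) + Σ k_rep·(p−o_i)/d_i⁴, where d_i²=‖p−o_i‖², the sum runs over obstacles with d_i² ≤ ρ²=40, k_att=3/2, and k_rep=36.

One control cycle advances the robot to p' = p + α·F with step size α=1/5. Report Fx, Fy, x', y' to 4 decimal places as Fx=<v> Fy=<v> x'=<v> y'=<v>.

F_att = 3/2·(g−p) = 3/2·(-20,-7) = (-30.0000,-10.5000)
o1: d²=377 > ρ²=40 → inactive
o2: d²=841 > ρ²=40 → inactive
o3: d²=34 ≤ ρ²=40; F_rep = 36·(5,-3)/34² = (0.1557,-0.0934)
F = F_att + ΣF_rep = (-29.8443,-10.5934)
p' = p + 1/5·F = (4.0311,6.8813)

Fx=-29.8443 Fy=-10.5934 x'=4.0311 y'=6.8813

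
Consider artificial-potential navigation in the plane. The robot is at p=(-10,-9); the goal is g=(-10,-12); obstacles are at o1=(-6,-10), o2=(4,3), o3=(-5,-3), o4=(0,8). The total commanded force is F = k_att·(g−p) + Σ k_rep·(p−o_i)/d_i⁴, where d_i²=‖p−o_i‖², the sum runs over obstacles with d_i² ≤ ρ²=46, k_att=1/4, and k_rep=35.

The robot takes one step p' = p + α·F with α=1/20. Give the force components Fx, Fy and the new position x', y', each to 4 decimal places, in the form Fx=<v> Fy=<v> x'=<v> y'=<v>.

Fx=-0.4844 Fy=-0.6289 x'=-10.0242 y'=-9.0314

F_att = 1/4·(g−p) = 1/4·(0,-3) = (0.0000,-0.7500)
o1: d²=17 ≤ ρ²=46; F_rep = 35·(-4,1)/17² = (-0.4844,0.1211)
o2: d²=340 > ρ²=46 → inactive
o3: d²=61 > ρ²=46 → inactive
o4: d²=389 > ρ²=46 → inactive
F = F_att + ΣF_rep = (-0.4844,-0.6289)
p' = p + 1/20·F = (-10.0242,-9.0314)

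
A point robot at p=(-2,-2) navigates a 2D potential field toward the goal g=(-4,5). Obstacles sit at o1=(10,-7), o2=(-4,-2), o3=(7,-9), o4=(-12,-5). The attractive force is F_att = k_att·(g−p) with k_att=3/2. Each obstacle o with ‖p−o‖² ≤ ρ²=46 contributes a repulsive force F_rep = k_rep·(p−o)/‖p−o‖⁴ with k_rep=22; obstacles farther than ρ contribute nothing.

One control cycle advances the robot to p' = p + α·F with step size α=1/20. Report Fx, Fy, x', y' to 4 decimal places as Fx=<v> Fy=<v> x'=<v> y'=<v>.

Fx=-0.2500 Fy=10.5000 x'=-2.0125 y'=-1.4750

F_att = 3/2·(g−p) = 3/2·(-2,7) = (-3.0000,10.5000)
o1: d²=169 > ρ²=46 → inactive
o2: d²=4 ≤ ρ²=46; F_rep = 22·(2,0)/4² = (2.7500,0.0000)
o3: d²=130 > ρ²=46 → inactive
o4: d²=109 > ρ²=46 → inactive
F = F_att + ΣF_rep = (-0.2500,10.5000)
p' = p + 1/20·F = (-2.0125,-1.4750)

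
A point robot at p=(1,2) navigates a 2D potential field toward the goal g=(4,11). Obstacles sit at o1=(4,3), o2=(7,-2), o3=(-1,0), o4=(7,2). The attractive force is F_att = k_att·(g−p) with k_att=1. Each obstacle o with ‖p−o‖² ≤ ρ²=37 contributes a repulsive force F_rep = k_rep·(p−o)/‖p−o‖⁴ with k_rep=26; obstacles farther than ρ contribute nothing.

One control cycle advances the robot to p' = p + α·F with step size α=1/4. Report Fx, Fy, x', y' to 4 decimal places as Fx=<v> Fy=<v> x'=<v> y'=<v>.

Fx=2.9121 Fy=9.5525 x'=1.7280 y'=4.3881

F_att = 1·(g−p) = 1·(3,9) = (3.0000,9.0000)
o1: d²=10 ≤ ρ²=37; F_rep = 26·(-3,-1)/10² = (-0.7800,-0.2600)
o2: d²=52 > ρ²=37 → inactive
o3: d²=8 ≤ ρ²=37; F_rep = 26·(2,2)/8² = (0.8125,0.8125)
o4: d²=36 ≤ ρ²=37; F_rep = 26·(-6,0)/36² = (-0.1204,0.0000)
F = F_att + ΣF_rep = (2.9121,9.5525)
p' = p + 1/4·F = (1.7280,4.3881)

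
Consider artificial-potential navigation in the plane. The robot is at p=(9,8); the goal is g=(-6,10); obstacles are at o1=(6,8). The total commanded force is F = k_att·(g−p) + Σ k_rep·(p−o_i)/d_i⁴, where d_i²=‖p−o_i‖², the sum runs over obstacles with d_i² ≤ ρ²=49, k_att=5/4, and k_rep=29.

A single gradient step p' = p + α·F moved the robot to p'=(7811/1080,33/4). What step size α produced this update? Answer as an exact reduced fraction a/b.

F_att = 5/4·(g−p) = 5/4·(-15,2) = (-18.7500,2.5000)
o1: d²=9 ≤ ρ²=49; F_rep = 29·(3,0)/9² = (1.0741,0.0000)
F = F_att + ΣF_rep = (-17.6759,2.5000)
Δp = p'−p = (-1.7676,0.2500); α = Δx/Fx = (-1909/1080) / (-1909/108) = 1/10
check: Δy/Fy = (1/4) / (5/2) = 1/10 ✓

α = 1/10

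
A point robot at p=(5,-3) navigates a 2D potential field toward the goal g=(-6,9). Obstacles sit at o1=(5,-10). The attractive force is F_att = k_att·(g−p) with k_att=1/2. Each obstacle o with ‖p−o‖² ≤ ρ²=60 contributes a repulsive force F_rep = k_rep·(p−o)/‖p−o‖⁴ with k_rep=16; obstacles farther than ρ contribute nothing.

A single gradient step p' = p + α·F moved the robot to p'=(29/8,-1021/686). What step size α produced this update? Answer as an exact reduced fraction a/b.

α = 1/4

F_att = 1/2·(g−p) = 1/2·(-11,12) = (-5.5000,6.0000)
o1: d²=49 ≤ ρ²=60; F_rep = 16·(0,7)/49² = (0.0000,0.0466)
F = F_att + ΣF_rep = (-5.5000,6.0466)
Δp = p'−p = (-1.3750,1.5117); α = Δx/Fx = (-11/8) / (-11/2) = 1/4
check: Δy/Fy = (1037/686) / (2074/343) = 1/4 ✓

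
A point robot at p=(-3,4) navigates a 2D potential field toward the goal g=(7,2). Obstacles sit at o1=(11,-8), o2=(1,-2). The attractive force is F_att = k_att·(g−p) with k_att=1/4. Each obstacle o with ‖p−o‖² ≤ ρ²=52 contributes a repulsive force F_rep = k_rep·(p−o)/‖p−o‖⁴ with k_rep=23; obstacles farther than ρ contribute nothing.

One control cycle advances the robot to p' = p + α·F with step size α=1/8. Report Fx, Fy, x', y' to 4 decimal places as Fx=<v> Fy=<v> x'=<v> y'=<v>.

Fx=2.4660 Fy=-0.4490 x'=-2.6918 y'=3.9439

F_att = 1/4·(g−p) = 1/4·(10,-2) = (2.5000,-0.5000)
o1: d²=340 > ρ²=52 → inactive
o2: d²=52 ≤ ρ²=52; F_rep = 23·(-4,6)/52² = (-0.0340,0.0510)
F = F_att + ΣF_rep = (2.4660,-0.4490)
p' = p + 1/8·F = (-2.6918,3.9439)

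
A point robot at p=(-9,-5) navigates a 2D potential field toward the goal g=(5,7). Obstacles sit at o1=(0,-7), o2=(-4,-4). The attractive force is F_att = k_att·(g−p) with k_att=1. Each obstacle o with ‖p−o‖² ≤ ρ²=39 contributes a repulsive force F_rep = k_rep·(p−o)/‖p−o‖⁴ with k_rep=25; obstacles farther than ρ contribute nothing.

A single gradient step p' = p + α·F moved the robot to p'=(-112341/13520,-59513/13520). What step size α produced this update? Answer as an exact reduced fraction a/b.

F_att = 1·(g−p) = 1·(14,12) = (14.0000,12.0000)
o1: d²=85 > ρ²=39 → inactive
o2: d²=26 ≤ ρ²=39; F_rep = 25·(-5,-1)/26² = (-0.1849,-0.0370)
F = F_att + ΣF_rep = (13.8151,11.9630)
Δp = p'−p = (0.6908,0.5982); α = Δx/Fx = (9339/13520) / (9339/676) = 1/20
check: Δy/Fy = (8087/13520) / (8087/676) = 1/20 ✓

α = 1/20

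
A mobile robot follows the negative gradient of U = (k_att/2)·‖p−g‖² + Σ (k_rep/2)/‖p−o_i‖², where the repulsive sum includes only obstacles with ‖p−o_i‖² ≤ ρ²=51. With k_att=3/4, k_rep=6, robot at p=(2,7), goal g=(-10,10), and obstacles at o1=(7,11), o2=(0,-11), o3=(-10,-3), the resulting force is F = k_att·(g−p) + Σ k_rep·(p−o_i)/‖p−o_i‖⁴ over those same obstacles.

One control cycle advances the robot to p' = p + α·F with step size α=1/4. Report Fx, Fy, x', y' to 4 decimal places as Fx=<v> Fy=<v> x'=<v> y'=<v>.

F_att = 3/4·(g−p) = 3/4·(-12,3) = (-9.0000,2.2500)
o1: d²=41 ≤ ρ²=51; F_rep = 6·(-5,-4)/41² = (-0.0178,-0.0143)
o2: d²=328 > ρ²=51 → inactive
o3: d²=244 > ρ²=51 → inactive
F = F_att + ΣF_rep = (-9.0178,2.2357)
p' = p + 1/4·F = (-0.2545,7.5589)

Fx=-9.0178 Fy=2.2357 x'=-0.2545 y'=7.5589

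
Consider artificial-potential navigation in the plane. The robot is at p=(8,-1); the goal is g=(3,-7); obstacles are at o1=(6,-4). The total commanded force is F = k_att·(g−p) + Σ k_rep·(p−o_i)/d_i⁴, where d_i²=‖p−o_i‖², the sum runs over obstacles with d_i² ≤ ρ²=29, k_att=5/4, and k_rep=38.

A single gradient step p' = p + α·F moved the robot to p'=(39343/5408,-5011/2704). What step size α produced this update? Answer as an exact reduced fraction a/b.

α = 1/8

F_att = 5/4·(g−p) = 5/4·(-5,-6) = (-6.2500,-7.5000)
o1: d²=13 ≤ ρ²=29; F_rep = 38·(2,3)/13² = (0.4497,0.6746)
F = F_att + ΣF_rep = (-5.8003,-6.8254)
Δp = p'−p = (-0.7250,-0.8532); α = Δx/Fx = (-3921/5408) / (-3921/676) = 1/8
check: Δy/Fy = (-2307/2704) / (-2307/338) = 1/8 ✓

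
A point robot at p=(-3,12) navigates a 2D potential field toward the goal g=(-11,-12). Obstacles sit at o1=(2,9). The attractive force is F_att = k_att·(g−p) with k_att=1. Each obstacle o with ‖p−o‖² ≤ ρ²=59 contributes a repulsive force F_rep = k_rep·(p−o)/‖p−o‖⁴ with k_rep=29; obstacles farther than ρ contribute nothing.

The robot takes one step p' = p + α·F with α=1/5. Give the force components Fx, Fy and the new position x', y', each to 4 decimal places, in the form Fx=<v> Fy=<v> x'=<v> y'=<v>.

Fx=-8.1254 Fy=-23.9247 x'=-4.6251 y'=7.2151

F_att = 1·(g−p) = 1·(-8,-24) = (-8.0000,-24.0000)
o1: d²=34 ≤ ρ²=59; F_rep = 29·(-5,3)/34² = (-0.1254,0.0753)
F = F_att + ΣF_rep = (-8.1254,-23.9247)
p' = p + 1/5·F = (-4.6251,7.2151)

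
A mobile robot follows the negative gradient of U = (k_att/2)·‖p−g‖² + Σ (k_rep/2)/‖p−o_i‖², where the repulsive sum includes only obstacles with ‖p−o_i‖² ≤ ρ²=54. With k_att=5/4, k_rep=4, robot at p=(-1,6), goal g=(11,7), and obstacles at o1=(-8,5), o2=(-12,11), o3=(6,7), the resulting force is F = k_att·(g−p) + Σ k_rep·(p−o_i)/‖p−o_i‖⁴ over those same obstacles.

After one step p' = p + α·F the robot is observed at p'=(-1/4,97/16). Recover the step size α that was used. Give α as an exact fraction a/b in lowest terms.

α = 1/20

F_att = 5/4·(g−p) = 5/4·(12,1) = (15.0000,1.2500)
o1: d²=50 ≤ ρ²=54; F_rep = 4·(7,1)/50² = (0.0112,0.0016)
o2: d²=146 > ρ²=54 → inactive
o3: d²=50 ≤ ρ²=54; F_rep = 4·(-7,-1)/50² = (-0.0112,-0.0016)
F = F_att + ΣF_rep = (15.0000,1.2500)
Δp = p'−p = (0.7500,0.0625); α = Δx/Fx = (3/4) / (15) = 1/20
check: Δy/Fy = (1/16) / (5/4) = 1/20 ✓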